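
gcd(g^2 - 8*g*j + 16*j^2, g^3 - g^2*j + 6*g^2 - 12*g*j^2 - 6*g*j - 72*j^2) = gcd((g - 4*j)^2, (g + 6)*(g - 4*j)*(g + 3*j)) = g - 4*j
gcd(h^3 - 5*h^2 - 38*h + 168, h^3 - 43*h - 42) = h^2 - h - 42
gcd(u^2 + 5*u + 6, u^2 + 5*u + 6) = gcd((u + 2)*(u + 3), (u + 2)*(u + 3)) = u^2 + 5*u + 6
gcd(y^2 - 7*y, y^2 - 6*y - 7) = y - 7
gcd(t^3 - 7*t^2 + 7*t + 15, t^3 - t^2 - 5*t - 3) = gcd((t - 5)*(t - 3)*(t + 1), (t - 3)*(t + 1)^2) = t^2 - 2*t - 3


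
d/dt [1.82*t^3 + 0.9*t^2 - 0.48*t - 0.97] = 5.46*t^2 + 1.8*t - 0.48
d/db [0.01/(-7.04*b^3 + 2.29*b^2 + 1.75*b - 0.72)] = (0.2112*b^2 - 0.0458*b - 0.0175)/(7.04*b^3 - 2.29*b^2 - 1.75*b + 0.72)^2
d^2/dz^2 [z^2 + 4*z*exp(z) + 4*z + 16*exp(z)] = 4*z*exp(z) + 24*exp(z) + 2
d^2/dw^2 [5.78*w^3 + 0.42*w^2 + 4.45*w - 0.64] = 34.68*w + 0.84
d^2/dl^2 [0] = 0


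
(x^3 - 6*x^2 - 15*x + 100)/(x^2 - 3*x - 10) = (x^2 - x - 20)/(x + 2)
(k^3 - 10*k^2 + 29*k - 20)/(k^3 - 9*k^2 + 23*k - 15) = (k - 4)/(k - 3)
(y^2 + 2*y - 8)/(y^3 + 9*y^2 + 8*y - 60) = (y + 4)/(y^2 + 11*y + 30)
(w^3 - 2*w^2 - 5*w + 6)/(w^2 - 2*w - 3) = (w^2 + w - 2)/(w + 1)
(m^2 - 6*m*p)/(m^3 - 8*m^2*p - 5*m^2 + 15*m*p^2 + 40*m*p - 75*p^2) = m*(m - 6*p)/(m^3 - 8*m^2*p - 5*m^2 + 15*m*p^2 + 40*m*p - 75*p^2)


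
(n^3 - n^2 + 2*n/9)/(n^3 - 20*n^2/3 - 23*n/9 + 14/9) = n*(3*n - 2)/(3*n^2 - 19*n - 14)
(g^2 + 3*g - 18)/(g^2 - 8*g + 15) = (g + 6)/(g - 5)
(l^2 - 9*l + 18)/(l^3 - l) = (l^2 - 9*l + 18)/(l^3 - l)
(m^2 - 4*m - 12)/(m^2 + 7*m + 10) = (m - 6)/(m + 5)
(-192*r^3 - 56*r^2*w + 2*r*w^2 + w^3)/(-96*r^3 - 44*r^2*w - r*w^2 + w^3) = (6*r + w)/(3*r + w)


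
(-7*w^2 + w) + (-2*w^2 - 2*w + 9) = -9*w^2 - w + 9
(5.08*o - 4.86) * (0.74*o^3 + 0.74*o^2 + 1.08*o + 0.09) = 3.7592*o^4 + 0.1628*o^3 + 1.89*o^2 - 4.7916*o - 0.4374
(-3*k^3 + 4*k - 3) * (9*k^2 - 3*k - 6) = -27*k^5 + 9*k^4 + 54*k^3 - 39*k^2 - 15*k + 18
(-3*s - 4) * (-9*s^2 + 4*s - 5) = 27*s^3 + 24*s^2 - s + 20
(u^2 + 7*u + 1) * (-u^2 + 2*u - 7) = -u^4 - 5*u^3 + 6*u^2 - 47*u - 7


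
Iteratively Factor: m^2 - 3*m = (m - 3)*(m)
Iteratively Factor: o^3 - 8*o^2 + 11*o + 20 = (o - 4)*(o^2 - 4*o - 5) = (o - 4)*(o + 1)*(o - 5)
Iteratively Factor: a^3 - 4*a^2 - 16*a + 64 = (a - 4)*(a^2 - 16) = (a - 4)*(a + 4)*(a - 4)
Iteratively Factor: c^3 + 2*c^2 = (c + 2)*(c^2) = c*(c + 2)*(c)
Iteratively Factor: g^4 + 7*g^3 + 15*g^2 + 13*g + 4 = (g + 4)*(g^3 + 3*g^2 + 3*g + 1) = (g + 1)*(g + 4)*(g^2 + 2*g + 1) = (g + 1)^2*(g + 4)*(g + 1)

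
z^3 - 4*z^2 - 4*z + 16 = (z - 4)*(z - 2)*(z + 2)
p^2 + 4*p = p*(p + 4)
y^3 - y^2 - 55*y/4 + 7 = (y - 4)*(y - 1/2)*(y + 7/2)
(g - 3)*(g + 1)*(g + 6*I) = g^3 - 2*g^2 + 6*I*g^2 - 3*g - 12*I*g - 18*I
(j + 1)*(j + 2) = j^2 + 3*j + 2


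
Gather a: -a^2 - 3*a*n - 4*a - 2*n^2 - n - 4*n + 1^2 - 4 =-a^2 + a*(-3*n - 4) - 2*n^2 - 5*n - 3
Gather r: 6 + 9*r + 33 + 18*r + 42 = 27*r + 81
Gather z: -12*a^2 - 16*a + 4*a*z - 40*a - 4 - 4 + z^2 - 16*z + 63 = -12*a^2 - 56*a + z^2 + z*(4*a - 16) + 55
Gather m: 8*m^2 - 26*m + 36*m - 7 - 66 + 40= 8*m^2 + 10*m - 33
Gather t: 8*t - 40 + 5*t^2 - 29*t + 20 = 5*t^2 - 21*t - 20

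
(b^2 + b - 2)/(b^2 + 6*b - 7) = (b + 2)/(b + 7)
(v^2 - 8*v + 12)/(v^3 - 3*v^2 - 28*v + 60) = 1/(v + 5)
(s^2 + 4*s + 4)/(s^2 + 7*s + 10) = (s + 2)/(s + 5)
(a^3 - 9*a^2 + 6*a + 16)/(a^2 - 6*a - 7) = (a^2 - 10*a + 16)/(a - 7)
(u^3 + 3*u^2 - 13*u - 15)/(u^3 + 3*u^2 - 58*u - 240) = (u^2 - 2*u - 3)/(u^2 - 2*u - 48)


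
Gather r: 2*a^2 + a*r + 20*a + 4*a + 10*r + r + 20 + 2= 2*a^2 + 24*a + r*(a + 11) + 22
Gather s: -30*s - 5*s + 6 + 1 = 7 - 35*s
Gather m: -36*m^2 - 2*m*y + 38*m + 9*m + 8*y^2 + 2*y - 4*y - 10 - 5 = -36*m^2 + m*(47 - 2*y) + 8*y^2 - 2*y - 15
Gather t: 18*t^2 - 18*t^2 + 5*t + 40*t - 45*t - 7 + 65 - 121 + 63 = 0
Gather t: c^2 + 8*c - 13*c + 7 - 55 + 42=c^2 - 5*c - 6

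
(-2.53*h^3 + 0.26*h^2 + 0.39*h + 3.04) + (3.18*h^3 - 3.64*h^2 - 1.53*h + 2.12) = 0.65*h^3 - 3.38*h^2 - 1.14*h + 5.16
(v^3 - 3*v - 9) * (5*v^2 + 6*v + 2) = 5*v^5 + 6*v^4 - 13*v^3 - 63*v^2 - 60*v - 18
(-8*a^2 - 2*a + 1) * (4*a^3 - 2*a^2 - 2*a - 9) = -32*a^5 + 8*a^4 + 24*a^3 + 74*a^2 + 16*a - 9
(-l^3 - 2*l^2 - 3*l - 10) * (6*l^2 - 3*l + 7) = -6*l^5 - 9*l^4 - 19*l^3 - 65*l^2 + 9*l - 70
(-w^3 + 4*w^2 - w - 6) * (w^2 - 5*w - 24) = -w^5 + 9*w^4 + 3*w^3 - 97*w^2 + 54*w + 144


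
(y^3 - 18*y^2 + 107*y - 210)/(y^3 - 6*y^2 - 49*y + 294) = (y - 5)/(y + 7)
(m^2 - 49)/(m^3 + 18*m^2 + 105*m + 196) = (m - 7)/(m^2 + 11*m + 28)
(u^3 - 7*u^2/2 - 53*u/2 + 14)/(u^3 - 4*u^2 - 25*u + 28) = (u - 1/2)/(u - 1)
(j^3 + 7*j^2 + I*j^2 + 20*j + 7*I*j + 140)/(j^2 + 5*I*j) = j + 7 - 4*I - 28*I/j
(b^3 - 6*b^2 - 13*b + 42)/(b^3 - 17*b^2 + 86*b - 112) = (b + 3)/(b - 8)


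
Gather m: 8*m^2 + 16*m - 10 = 8*m^2 + 16*m - 10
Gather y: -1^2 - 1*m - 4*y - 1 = -m - 4*y - 2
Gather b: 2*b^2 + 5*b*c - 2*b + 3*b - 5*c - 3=2*b^2 + b*(5*c + 1) - 5*c - 3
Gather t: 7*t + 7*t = 14*t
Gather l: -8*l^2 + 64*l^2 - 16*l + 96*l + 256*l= 56*l^2 + 336*l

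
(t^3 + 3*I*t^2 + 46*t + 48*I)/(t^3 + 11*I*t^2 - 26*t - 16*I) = (t - 6*I)/(t + 2*I)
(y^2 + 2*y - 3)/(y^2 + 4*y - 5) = (y + 3)/(y + 5)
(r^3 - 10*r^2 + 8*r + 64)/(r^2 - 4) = (r^2 - 12*r + 32)/(r - 2)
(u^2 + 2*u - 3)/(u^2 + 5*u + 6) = (u - 1)/(u + 2)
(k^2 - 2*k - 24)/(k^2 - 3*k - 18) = (k + 4)/(k + 3)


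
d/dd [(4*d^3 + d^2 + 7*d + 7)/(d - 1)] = (8*d^3 - 11*d^2 - 2*d - 14)/(d^2 - 2*d + 1)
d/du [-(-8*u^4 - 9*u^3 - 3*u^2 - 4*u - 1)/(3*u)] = 8*u^2 + 6*u + 1 - 1/(3*u^2)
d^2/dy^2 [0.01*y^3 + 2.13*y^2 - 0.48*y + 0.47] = 0.06*y + 4.26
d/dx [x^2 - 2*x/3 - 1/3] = 2*x - 2/3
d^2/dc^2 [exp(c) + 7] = exp(c)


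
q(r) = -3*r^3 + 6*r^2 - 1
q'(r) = -9*r^2 + 12*r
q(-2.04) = 49.44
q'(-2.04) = -61.93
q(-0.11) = -0.92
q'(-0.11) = -1.43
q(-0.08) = -0.96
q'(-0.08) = -1.02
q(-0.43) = 0.35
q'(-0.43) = -6.82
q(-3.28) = 169.41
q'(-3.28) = -136.19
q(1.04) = 2.12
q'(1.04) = 2.75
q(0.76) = 1.15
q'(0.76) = 3.92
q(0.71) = 0.95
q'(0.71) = 3.98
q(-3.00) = 134.00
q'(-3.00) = -117.00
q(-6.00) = 863.00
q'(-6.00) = -396.00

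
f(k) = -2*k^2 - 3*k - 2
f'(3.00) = -15.00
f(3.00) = -29.00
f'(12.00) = -51.00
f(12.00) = -326.00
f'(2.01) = -11.04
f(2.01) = -16.11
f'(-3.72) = 11.88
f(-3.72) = -18.52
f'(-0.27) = -1.92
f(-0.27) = -1.34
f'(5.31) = -24.24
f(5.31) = -74.32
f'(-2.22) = 5.88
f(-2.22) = -5.20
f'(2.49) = -12.96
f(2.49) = -21.87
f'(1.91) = -10.64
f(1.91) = -15.03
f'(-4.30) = 14.20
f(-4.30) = -26.08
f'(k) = -4*k - 3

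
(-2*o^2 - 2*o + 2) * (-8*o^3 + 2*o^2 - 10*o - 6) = 16*o^5 + 12*o^4 + 36*o^2 - 8*o - 12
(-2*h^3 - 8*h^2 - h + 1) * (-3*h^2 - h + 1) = 6*h^5 + 26*h^4 + 9*h^3 - 10*h^2 - 2*h + 1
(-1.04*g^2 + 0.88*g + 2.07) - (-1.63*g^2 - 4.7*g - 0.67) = 0.59*g^2 + 5.58*g + 2.74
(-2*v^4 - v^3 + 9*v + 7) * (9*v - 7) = -18*v^5 + 5*v^4 + 7*v^3 + 81*v^2 - 49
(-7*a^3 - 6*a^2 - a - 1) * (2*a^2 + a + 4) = -14*a^5 - 19*a^4 - 36*a^3 - 27*a^2 - 5*a - 4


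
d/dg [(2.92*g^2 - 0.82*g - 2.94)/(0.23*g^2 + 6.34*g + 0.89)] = (18.7014*g^2 + 6.55*g + 17.9098)/(0.0529*g^4 + 2.9164*g^3 + 40.605*g^2 + 11.2852*g + 0.7921)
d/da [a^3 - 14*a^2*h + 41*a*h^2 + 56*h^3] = 3*a^2 - 28*a*h + 41*h^2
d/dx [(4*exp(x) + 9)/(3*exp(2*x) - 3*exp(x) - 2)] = (-12*exp(2*x) - 54*exp(x) + 19)*exp(x)/(9*exp(4*x) - 18*exp(3*x) - 3*exp(2*x) + 12*exp(x) + 4)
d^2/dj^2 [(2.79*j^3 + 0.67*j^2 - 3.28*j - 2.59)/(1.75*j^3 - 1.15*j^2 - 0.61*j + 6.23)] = (2.8421709430404e-14*j^7 + 15.3335*j^6 - 42.40005*j^5 - 416.30085*j^4 + 6.56836799999994*j^3 + 390.343968*j^2 + 667.254126*j - 11.96027)/(5.359375*j^9 - 10.565625*j^8 + 1.33875*j^7 + 63.083*j^6 - 75.6939*j^5 - 16.46937*j^4 + 229.762814*j^3 - 126.949956*j^2 - 71.027607*j + 241.804367)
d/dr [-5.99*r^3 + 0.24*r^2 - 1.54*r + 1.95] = -17.97*r^2 + 0.48*r - 1.54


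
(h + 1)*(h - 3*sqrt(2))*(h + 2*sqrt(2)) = h^3 - sqrt(2)*h^2 + h^2 - 12*h - sqrt(2)*h - 12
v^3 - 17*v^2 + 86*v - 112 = (v - 8)*(v - 7)*(v - 2)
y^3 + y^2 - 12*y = y*(y - 3)*(y + 4)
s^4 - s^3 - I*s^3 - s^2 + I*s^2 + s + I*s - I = (s - 1)^2*(s + 1)*(s - I)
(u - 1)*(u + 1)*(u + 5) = u^3 + 5*u^2 - u - 5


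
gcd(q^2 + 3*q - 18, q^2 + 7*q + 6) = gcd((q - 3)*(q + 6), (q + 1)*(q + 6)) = q + 6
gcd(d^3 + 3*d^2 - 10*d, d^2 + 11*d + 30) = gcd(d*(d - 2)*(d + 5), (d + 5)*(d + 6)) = d + 5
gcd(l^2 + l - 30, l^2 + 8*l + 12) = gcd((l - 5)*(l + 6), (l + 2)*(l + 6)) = l + 6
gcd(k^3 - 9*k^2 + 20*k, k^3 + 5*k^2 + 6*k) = k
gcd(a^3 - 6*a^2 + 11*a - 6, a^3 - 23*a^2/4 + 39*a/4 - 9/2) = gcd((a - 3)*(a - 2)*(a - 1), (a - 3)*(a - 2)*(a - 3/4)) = a^2 - 5*a + 6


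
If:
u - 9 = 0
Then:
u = 9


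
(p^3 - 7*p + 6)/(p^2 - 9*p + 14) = (p^2 + 2*p - 3)/(p - 7)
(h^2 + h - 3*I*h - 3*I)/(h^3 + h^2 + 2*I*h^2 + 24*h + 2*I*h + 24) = (h - 3*I)/(h^2 + 2*I*h + 24)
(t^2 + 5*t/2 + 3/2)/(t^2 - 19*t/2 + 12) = (2*t^2 + 5*t + 3)/(2*t^2 - 19*t + 24)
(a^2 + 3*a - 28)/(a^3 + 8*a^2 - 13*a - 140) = 1/(a + 5)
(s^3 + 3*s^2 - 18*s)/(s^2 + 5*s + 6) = s*(s^2 + 3*s - 18)/(s^2 + 5*s + 6)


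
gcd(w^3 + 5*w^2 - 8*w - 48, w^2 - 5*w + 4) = 1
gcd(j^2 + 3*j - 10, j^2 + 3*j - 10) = j^2 + 3*j - 10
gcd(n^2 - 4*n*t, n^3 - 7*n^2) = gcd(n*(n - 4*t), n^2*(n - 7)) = n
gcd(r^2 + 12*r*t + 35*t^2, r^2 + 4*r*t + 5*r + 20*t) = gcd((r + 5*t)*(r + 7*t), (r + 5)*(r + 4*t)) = 1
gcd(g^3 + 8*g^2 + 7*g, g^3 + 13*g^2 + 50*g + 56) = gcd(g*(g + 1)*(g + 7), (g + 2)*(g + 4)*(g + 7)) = g + 7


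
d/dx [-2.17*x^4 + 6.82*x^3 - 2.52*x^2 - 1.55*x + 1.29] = -8.68*x^3 + 20.46*x^2 - 5.04*x - 1.55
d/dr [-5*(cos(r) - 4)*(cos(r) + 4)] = 5*sin(2*r)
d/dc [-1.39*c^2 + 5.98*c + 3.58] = 5.98 - 2.78*c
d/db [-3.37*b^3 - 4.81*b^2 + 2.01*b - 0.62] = -10.11*b^2 - 9.62*b + 2.01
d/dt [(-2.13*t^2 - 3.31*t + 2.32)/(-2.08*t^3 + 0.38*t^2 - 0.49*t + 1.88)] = (-4.4304*t^4 - 13.7696*t^3 + 16.7783*t^2 - 9.772*t - 5.086)/(4.3264*t^6 - 1.5808*t^5 + 2.1828*t^4 - 8.1932*t^3 + 1.6689*t^2 - 1.8424*t + 3.5344)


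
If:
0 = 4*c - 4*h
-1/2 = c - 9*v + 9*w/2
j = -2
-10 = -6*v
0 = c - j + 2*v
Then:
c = -16/3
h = -16/3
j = -2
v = 5/3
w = 119/27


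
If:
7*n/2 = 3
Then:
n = 6/7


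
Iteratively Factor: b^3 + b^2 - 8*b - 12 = (b - 3)*(b^2 + 4*b + 4) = (b - 3)*(b + 2)*(b + 2)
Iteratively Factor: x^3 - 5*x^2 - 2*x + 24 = (x - 4)*(x^2 - x - 6) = (x - 4)*(x - 3)*(x + 2)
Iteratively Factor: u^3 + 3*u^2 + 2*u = (u + 2)*(u^2 + u) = (u + 1)*(u + 2)*(u)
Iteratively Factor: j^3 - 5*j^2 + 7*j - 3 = (j - 1)*(j^2 - 4*j + 3) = (j - 3)*(j - 1)*(j - 1)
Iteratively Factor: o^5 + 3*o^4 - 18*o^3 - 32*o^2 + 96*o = (o + 4)*(o^4 - o^3 - 14*o^2 + 24*o) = o*(o + 4)*(o^3 - o^2 - 14*o + 24) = o*(o - 2)*(o + 4)*(o^2 + o - 12) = o*(o - 2)*(o + 4)^2*(o - 3)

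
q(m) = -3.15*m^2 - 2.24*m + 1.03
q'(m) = -6.3*m - 2.24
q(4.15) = -62.52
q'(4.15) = -28.38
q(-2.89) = -18.81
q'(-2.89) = 15.97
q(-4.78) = -60.24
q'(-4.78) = 27.87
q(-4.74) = -59.13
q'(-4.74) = 27.62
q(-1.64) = -3.77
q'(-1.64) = 8.09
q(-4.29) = -47.33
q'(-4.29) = 24.79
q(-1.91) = -6.18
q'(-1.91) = 9.79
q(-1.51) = -2.77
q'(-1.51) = 7.27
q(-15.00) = -674.12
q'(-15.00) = 92.26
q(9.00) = -274.28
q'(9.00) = -58.94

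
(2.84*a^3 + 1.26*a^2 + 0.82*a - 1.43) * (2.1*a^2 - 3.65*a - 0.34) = 5.964*a^5 - 7.72*a^4 - 3.8426*a^3 - 6.4244*a^2 + 4.9407*a + 0.4862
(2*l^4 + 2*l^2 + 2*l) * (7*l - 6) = 14*l^5 - 12*l^4 + 14*l^3 + 2*l^2 - 12*l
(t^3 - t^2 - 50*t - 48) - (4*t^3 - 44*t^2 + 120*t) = -3*t^3 + 43*t^2 - 170*t - 48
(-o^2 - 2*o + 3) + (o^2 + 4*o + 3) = 2*o + 6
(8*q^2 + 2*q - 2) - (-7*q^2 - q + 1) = 15*q^2 + 3*q - 3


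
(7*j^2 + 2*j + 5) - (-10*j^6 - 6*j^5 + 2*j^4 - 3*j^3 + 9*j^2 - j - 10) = 10*j^6 + 6*j^5 - 2*j^4 + 3*j^3 - 2*j^2 + 3*j + 15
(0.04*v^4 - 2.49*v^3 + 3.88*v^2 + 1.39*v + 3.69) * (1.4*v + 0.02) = 0.056*v^5 - 3.4852*v^4 + 5.3822*v^3 + 2.0236*v^2 + 5.1938*v + 0.0738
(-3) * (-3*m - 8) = 9*m + 24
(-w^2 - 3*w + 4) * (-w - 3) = w^3 + 6*w^2 + 5*w - 12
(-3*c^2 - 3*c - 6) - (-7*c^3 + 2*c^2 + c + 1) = 7*c^3 - 5*c^2 - 4*c - 7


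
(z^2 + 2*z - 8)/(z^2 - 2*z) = (z + 4)/z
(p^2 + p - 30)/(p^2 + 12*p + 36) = (p - 5)/(p + 6)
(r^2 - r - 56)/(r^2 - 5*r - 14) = (-r^2 + r + 56)/(-r^2 + 5*r + 14)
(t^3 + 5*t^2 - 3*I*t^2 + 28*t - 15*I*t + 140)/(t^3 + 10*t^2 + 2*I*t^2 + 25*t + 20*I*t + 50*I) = (t^2 - 3*I*t + 28)/(t^2 + t*(5 + 2*I) + 10*I)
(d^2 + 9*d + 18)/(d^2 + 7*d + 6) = (d + 3)/(d + 1)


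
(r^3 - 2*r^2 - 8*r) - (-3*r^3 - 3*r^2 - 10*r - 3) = 4*r^3 + r^2 + 2*r + 3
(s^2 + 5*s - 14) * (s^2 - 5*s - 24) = s^4 - 63*s^2 - 50*s + 336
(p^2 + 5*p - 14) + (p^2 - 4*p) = 2*p^2 + p - 14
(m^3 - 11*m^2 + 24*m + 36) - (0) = m^3 - 11*m^2 + 24*m + 36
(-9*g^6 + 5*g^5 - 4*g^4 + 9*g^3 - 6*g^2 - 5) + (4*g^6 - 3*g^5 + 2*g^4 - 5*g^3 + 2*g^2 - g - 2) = -5*g^6 + 2*g^5 - 2*g^4 + 4*g^3 - 4*g^2 - g - 7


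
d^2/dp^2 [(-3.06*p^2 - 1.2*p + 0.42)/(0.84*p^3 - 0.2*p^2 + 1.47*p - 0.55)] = (-4.31827199999999*p^6 - 5.08032*p^5 + 27.436752*p^4 - 19.8528*p^3 - 1.420704*p^2 + 1.21536*p - 2.068944)/(0.592704*p^9 - 0.42336*p^8 + 3.212496*p^7 - 2.654*p^6 + 6.176268*p^5 - 5.43738*p^4 + 4.909023*p^3 - 3.746985*p^2 + 1.334025*p - 0.166375)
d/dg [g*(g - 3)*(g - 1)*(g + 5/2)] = 4*g^3 - 9*g^2/2 - 14*g + 15/2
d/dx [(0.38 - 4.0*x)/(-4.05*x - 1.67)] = (33.28695*x + 13.72573)/(4.05*x + 1.67)^3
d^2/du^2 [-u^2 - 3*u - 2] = -2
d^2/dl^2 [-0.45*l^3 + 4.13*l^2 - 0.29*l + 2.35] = 8.26 - 2.7*l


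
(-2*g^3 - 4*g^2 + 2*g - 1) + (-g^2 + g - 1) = -2*g^3 - 5*g^2 + 3*g - 2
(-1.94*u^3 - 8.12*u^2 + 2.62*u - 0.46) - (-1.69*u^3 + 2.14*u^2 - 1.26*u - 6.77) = -0.25*u^3 - 10.26*u^2 + 3.88*u + 6.31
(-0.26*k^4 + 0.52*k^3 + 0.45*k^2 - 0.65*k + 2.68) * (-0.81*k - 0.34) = 0.2106*k^5 - 0.3328*k^4 - 0.5413*k^3 + 0.3735*k^2 - 1.9498*k - 0.9112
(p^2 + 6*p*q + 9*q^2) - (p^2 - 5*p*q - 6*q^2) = 11*p*q + 15*q^2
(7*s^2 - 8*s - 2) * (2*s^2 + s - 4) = 14*s^4 - 9*s^3 - 40*s^2 + 30*s + 8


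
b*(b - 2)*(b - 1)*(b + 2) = b^4 - b^3 - 4*b^2 + 4*b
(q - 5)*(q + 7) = q^2 + 2*q - 35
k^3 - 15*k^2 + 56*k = k*(k - 8)*(k - 7)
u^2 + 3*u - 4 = (u - 1)*(u + 4)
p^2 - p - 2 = (p - 2)*(p + 1)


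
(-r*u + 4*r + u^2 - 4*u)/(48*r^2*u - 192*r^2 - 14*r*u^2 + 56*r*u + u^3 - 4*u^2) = (-r + u)/(48*r^2 - 14*r*u + u^2)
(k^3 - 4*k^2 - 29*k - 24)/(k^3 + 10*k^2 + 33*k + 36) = (k^2 - 7*k - 8)/(k^2 + 7*k + 12)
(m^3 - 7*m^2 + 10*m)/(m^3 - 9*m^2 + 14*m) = (m - 5)/(m - 7)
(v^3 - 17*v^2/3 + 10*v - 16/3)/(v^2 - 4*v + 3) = (3*v^2 - 14*v + 16)/(3*(v - 3))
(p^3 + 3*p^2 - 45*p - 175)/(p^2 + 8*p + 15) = (p^2 - 2*p - 35)/(p + 3)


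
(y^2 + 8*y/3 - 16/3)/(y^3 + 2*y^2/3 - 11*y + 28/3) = (3*y - 4)/(3*y^2 - 10*y + 7)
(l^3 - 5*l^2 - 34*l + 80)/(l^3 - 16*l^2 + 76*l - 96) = (l + 5)/(l - 6)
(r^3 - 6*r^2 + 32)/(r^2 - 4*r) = r - 2 - 8/r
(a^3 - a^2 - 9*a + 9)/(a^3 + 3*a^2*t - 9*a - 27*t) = (a - 1)/(a + 3*t)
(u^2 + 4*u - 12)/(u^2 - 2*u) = (u + 6)/u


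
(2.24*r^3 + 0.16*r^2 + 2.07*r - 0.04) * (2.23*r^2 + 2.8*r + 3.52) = 4.9952*r^5 + 6.6288*r^4 + 12.9489*r^3 + 6.27*r^2 + 7.1744*r - 0.1408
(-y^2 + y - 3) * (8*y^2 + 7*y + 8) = -8*y^4 + y^3 - 25*y^2 - 13*y - 24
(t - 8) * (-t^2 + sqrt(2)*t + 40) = -t^3 + sqrt(2)*t^2 + 8*t^2 - 8*sqrt(2)*t + 40*t - 320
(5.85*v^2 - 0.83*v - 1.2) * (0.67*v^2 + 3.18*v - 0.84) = 3.9195*v^4 + 18.0469*v^3 - 8.3574*v^2 - 3.1188*v + 1.008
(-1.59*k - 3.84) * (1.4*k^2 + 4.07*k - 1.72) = -2.226*k^3 - 11.8473*k^2 - 12.894*k + 6.6048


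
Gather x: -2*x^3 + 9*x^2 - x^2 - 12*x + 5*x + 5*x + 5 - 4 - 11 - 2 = -2*x^3 + 8*x^2 - 2*x - 12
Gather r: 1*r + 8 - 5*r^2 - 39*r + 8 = -5*r^2 - 38*r + 16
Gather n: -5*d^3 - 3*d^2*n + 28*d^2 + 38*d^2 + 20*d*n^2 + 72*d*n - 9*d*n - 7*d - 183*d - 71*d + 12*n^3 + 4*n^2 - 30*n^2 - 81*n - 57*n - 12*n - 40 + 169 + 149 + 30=-5*d^3 + 66*d^2 - 261*d + 12*n^3 + n^2*(20*d - 26) + n*(-3*d^2 + 63*d - 150) + 308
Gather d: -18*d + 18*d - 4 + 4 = 0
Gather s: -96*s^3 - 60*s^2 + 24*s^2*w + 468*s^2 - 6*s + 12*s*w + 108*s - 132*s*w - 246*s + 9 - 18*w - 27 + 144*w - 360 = -96*s^3 + s^2*(24*w + 408) + s*(-120*w - 144) + 126*w - 378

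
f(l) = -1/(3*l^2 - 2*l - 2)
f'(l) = -(2 - 6*l)/(3*l^2 - 2*l - 2)^2 = 2*(3*l - 1)/(-3*l^2 + 2*l + 2)^2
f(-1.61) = -0.11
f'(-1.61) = -0.14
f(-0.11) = 0.57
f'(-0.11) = -0.87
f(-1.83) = -0.09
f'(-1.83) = -0.09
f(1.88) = -0.21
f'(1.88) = 0.40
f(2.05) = -0.15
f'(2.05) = 0.24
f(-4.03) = -0.02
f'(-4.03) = -0.01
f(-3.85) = -0.02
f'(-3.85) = -0.01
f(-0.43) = 1.71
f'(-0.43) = -13.37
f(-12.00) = 0.00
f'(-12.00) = 0.00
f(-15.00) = 0.00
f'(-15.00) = 0.00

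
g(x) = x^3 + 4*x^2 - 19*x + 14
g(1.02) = -0.16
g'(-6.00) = 41.00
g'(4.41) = 74.62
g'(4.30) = 70.87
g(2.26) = 3.03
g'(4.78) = 87.79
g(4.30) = 85.77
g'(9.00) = 296.00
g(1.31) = -1.78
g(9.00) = 896.00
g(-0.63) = 27.31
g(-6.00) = 56.00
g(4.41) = 93.77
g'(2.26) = 14.40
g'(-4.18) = -0.02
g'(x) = 3*x^2 + 8*x - 19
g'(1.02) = -7.72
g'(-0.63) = -22.85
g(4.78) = 123.79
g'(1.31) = -3.37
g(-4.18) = 90.27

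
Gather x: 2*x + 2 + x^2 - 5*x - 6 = x^2 - 3*x - 4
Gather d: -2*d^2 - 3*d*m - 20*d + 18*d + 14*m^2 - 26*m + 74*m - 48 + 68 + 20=-2*d^2 + d*(-3*m - 2) + 14*m^2 + 48*m + 40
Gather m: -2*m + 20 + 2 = 22 - 2*m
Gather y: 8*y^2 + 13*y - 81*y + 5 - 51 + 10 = 8*y^2 - 68*y - 36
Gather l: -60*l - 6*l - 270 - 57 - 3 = -66*l - 330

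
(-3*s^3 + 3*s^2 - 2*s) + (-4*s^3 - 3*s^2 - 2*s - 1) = -7*s^3 - 4*s - 1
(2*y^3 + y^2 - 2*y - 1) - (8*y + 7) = 2*y^3 + y^2 - 10*y - 8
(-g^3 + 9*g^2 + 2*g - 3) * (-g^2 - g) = g^5 - 8*g^4 - 11*g^3 + g^2 + 3*g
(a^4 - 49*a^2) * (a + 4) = a^5 + 4*a^4 - 49*a^3 - 196*a^2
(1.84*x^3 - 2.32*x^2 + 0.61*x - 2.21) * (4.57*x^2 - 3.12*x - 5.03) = 8.4088*x^5 - 16.3432*x^4 + 0.770899999999999*x^3 - 0.333300000000001*x^2 + 3.8269*x + 11.1163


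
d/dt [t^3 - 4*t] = 3*t^2 - 4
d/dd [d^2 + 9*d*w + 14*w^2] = 2*d + 9*w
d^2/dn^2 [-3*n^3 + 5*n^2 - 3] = 10 - 18*n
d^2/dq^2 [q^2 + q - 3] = 2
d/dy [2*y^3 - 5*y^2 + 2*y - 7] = 6*y^2 - 10*y + 2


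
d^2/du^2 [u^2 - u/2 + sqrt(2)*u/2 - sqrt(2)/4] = 2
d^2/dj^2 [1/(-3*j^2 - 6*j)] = 2*(j*(j + 2) - 4*(j + 1)^2)/(3*j^3*(j + 2)^3)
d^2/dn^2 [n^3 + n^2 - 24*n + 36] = 6*n + 2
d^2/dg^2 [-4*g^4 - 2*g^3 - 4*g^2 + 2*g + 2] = -48*g^2 - 12*g - 8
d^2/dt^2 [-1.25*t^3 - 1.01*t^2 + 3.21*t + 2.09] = -7.5*t - 2.02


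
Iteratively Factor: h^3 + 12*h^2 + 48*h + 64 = (h + 4)*(h^2 + 8*h + 16) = (h + 4)^2*(h + 4)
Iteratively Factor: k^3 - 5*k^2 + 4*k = (k - 4)*(k^2 - k) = k*(k - 4)*(k - 1)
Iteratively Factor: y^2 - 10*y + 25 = (y - 5)*(y - 5)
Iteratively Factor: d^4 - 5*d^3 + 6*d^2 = (d)*(d^3 - 5*d^2 + 6*d) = d*(d - 3)*(d^2 - 2*d) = d*(d - 3)*(d - 2)*(d)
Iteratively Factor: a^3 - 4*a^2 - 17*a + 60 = (a + 4)*(a^2 - 8*a + 15) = (a - 5)*(a + 4)*(a - 3)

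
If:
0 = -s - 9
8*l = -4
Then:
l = -1/2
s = -9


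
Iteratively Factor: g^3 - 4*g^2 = (g)*(g^2 - 4*g) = g^2*(g - 4)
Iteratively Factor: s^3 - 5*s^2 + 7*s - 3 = (s - 1)*(s^2 - 4*s + 3) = (s - 3)*(s - 1)*(s - 1)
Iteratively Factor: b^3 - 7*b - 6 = (b + 1)*(b^2 - b - 6) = (b - 3)*(b + 1)*(b + 2)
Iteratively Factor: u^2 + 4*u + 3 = (u + 3)*(u + 1)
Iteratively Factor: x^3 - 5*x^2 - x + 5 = (x + 1)*(x^2 - 6*x + 5) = (x - 1)*(x + 1)*(x - 5)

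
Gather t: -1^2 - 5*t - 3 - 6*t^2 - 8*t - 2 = -6*t^2 - 13*t - 6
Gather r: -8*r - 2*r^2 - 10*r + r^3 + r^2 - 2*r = r^3 - r^2 - 20*r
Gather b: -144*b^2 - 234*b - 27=-144*b^2 - 234*b - 27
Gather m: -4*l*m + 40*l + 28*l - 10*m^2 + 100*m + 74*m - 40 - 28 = 68*l - 10*m^2 + m*(174 - 4*l) - 68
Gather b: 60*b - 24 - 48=60*b - 72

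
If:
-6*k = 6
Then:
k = -1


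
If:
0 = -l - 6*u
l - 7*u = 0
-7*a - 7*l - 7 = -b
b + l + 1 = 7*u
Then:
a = -8/7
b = -1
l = 0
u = 0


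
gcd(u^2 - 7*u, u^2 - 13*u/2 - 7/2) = u - 7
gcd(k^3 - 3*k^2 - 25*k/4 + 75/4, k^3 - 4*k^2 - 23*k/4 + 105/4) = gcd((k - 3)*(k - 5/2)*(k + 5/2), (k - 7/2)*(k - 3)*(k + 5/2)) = k^2 - k/2 - 15/2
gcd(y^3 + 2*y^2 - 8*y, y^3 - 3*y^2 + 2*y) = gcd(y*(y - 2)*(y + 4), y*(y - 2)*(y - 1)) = y^2 - 2*y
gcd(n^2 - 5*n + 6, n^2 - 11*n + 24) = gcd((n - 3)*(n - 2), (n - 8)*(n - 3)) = n - 3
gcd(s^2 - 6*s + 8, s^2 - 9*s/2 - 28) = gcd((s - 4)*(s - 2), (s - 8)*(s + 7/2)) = 1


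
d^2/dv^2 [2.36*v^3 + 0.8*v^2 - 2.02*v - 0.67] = 14.16*v + 1.6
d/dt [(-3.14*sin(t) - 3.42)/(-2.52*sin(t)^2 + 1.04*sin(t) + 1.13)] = (-7.9128*sin(t)^2 - 17.2368*sin(t) + 0.00859999999999994)*cos(t)/(6.3504*sin(t)^4 - 5.2416*sin(t)^3 - 4.6136*sin(t)^2 + 2.3504*sin(t) + 1.2769)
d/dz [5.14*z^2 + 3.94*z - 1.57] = 10.28*z + 3.94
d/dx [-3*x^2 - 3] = -6*x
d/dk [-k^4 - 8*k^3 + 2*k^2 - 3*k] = -4*k^3 - 24*k^2 + 4*k - 3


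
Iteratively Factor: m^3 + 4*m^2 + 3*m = (m + 3)*(m^2 + m) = (m + 1)*(m + 3)*(m)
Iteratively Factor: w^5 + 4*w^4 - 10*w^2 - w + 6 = (w - 1)*(w^4 + 5*w^3 + 5*w^2 - 5*w - 6) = (w - 1)*(w + 1)*(w^3 + 4*w^2 + w - 6) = (w - 1)*(w + 1)*(w + 2)*(w^2 + 2*w - 3) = (w - 1)*(w + 1)*(w + 2)*(w + 3)*(w - 1)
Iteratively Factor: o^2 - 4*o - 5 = (o + 1)*(o - 5)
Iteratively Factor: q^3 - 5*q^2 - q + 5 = (q - 5)*(q^2 - 1) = (q - 5)*(q + 1)*(q - 1)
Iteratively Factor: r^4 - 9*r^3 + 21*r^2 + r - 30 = (r - 2)*(r^3 - 7*r^2 + 7*r + 15) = (r - 3)*(r - 2)*(r^2 - 4*r - 5) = (r - 5)*(r - 3)*(r - 2)*(r + 1)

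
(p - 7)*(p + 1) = p^2 - 6*p - 7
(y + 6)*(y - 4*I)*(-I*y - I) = -I*y^3 - 4*y^2 - 7*I*y^2 - 28*y - 6*I*y - 24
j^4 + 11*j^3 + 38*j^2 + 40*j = j*(j + 2)*(j + 4)*(j + 5)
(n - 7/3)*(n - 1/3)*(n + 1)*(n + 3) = n^4 + 4*n^3/3 - 62*n^2/9 - 44*n/9 + 7/3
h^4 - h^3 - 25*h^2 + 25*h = h*(h - 5)*(h - 1)*(h + 5)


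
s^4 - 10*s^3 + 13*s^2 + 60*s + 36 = (s - 6)^2*(s + 1)^2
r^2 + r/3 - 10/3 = (r - 5/3)*(r + 2)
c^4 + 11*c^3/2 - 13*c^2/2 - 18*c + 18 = (c - 3/2)*(c - 1)*(c + 2)*(c + 6)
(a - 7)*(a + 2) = a^2 - 5*a - 14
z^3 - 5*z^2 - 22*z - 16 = (z - 8)*(z + 1)*(z + 2)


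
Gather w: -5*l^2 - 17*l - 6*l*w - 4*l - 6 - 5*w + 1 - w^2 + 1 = -5*l^2 - 21*l - w^2 + w*(-6*l - 5) - 4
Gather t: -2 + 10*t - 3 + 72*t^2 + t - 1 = 72*t^2 + 11*t - 6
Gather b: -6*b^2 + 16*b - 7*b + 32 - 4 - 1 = -6*b^2 + 9*b + 27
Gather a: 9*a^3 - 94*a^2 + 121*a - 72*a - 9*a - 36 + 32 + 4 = 9*a^3 - 94*a^2 + 40*a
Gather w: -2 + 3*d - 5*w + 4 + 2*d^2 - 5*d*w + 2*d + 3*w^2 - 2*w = 2*d^2 + 5*d + 3*w^2 + w*(-5*d - 7) + 2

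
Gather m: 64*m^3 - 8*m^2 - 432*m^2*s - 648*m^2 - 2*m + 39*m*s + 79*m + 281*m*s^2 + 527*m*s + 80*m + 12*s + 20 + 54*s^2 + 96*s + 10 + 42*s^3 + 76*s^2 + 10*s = 64*m^3 + m^2*(-432*s - 656) + m*(281*s^2 + 566*s + 157) + 42*s^3 + 130*s^2 + 118*s + 30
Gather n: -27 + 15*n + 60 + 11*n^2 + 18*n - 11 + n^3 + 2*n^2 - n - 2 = n^3 + 13*n^2 + 32*n + 20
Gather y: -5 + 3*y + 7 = 3*y + 2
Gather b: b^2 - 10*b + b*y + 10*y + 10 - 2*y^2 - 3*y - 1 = b^2 + b*(y - 10) - 2*y^2 + 7*y + 9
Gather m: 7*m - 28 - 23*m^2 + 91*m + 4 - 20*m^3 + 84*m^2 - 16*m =-20*m^3 + 61*m^2 + 82*m - 24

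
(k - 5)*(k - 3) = k^2 - 8*k + 15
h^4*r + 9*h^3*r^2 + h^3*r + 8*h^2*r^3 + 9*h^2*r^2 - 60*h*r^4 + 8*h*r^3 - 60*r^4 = (h - 2*r)*(h + 5*r)*(h + 6*r)*(h*r + r)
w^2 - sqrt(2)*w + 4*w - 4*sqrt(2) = (w + 4)*(w - sqrt(2))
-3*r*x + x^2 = x*(-3*r + x)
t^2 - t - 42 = (t - 7)*(t + 6)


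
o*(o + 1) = o^2 + o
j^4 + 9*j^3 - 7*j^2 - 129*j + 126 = (j - 3)*(j - 1)*(j + 6)*(j + 7)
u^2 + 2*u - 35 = (u - 5)*(u + 7)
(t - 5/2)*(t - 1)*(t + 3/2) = t^3 - 2*t^2 - 11*t/4 + 15/4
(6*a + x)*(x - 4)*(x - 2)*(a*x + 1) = 6*a^2*x^3 - 36*a^2*x^2 + 48*a^2*x + a*x^4 - 6*a*x^3 + 14*a*x^2 - 36*a*x + 48*a + x^3 - 6*x^2 + 8*x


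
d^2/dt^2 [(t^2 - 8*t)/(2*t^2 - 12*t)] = -2/(t^3 - 18*t^2 + 108*t - 216)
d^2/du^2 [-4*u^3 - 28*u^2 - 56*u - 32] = -24*u - 56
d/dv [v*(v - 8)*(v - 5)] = 3*v^2 - 26*v + 40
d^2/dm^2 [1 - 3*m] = 0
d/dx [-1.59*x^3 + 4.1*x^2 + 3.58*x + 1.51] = -4.77*x^2 + 8.2*x + 3.58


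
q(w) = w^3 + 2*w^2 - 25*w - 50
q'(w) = 3*w^2 + 4*w - 25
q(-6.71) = -94.31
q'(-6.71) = 83.23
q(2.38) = -84.69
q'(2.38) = 1.51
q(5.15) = 10.89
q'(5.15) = 75.17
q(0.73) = -66.80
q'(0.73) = -20.48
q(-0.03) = -49.25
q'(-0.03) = -25.12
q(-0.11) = -47.23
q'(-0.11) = -25.40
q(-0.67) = -32.65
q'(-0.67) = -26.33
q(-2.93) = 15.27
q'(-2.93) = -10.97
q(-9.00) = -392.00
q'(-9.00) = 182.00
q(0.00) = -50.00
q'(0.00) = -25.00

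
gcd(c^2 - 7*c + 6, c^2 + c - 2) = c - 1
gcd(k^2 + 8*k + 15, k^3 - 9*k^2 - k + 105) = k + 3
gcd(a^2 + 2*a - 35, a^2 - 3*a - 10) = a - 5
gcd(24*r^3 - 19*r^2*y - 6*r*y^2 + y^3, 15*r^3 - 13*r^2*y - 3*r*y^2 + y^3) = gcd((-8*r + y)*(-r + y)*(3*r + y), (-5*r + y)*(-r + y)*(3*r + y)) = -3*r^2 + 2*r*y + y^2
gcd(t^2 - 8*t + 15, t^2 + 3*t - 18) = t - 3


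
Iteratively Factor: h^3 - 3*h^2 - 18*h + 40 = (h + 4)*(h^2 - 7*h + 10) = (h - 5)*(h + 4)*(h - 2)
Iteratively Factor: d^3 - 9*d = (d + 3)*(d^2 - 3*d) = (d - 3)*(d + 3)*(d)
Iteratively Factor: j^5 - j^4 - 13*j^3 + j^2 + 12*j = (j)*(j^4 - j^3 - 13*j^2 + j + 12) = j*(j + 3)*(j^3 - 4*j^2 - j + 4) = j*(j + 1)*(j + 3)*(j^2 - 5*j + 4) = j*(j - 4)*(j + 1)*(j + 3)*(j - 1)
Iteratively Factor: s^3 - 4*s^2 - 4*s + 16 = (s + 2)*(s^2 - 6*s + 8) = (s - 4)*(s + 2)*(s - 2)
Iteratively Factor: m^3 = (m)*(m^2) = m^2*(m)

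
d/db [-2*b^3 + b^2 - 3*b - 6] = -6*b^2 + 2*b - 3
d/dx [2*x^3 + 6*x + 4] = 6*x^2 + 6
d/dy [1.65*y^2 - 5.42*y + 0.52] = 3.3*y - 5.42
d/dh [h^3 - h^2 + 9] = h*(3*h - 2)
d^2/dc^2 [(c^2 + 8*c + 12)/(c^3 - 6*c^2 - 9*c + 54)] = 2*(c^6 + 24*c^5 - 45*c^4 - 648*c^3 - 648*c^2 + 7776*c + 11664)/(c^9 - 18*c^8 + 81*c^7 + 270*c^6 - 2673*c^5 + 1458*c^4 + 25515*c^3 - 39366*c^2 - 78732*c + 157464)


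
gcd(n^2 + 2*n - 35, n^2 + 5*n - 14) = n + 7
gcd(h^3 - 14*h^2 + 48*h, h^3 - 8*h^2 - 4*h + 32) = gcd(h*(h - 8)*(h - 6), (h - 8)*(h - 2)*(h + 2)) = h - 8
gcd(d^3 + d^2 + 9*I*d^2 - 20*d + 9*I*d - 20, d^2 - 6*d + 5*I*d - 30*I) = d + 5*I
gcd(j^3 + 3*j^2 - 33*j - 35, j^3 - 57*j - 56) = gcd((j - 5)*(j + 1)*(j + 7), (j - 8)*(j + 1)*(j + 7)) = j^2 + 8*j + 7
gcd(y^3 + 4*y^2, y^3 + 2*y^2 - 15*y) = y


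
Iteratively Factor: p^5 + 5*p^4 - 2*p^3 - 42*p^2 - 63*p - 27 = (p + 1)*(p^4 + 4*p^3 - 6*p^2 - 36*p - 27) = (p + 1)^2*(p^3 + 3*p^2 - 9*p - 27) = (p + 1)^2*(p + 3)*(p^2 - 9) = (p - 3)*(p + 1)^2*(p + 3)*(p + 3)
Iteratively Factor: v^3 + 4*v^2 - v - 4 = (v + 1)*(v^2 + 3*v - 4) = (v - 1)*(v + 1)*(v + 4)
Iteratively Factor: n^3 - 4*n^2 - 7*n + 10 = (n - 1)*(n^2 - 3*n - 10) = (n - 5)*(n - 1)*(n + 2)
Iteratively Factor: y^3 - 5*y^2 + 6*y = (y - 2)*(y^2 - 3*y) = y*(y - 2)*(y - 3)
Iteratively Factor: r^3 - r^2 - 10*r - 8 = (r + 2)*(r^2 - 3*r - 4) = (r + 1)*(r + 2)*(r - 4)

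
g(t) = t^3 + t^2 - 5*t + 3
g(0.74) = 0.25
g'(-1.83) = 1.39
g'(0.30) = -4.13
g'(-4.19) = 39.29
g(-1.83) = 9.37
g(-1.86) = 9.32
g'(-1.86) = 1.66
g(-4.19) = -32.05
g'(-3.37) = 22.33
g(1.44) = 0.86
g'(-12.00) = 403.00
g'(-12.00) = 403.00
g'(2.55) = 19.61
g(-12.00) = -1521.00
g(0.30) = 1.62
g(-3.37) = -7.07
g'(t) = 3*t^2 + 2*t - 5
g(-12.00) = -1521.00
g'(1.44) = 4.10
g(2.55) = 13.33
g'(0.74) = -1.88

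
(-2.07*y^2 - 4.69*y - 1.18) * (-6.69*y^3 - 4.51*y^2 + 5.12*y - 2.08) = 13.8483*y^5 + 40.7118*y^4 + 18.4477*y^3 - 14.3854*y^2 + 3.7136*y + 2.4544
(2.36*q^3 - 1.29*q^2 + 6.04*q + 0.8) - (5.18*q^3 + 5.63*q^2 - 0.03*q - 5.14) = -2.82*q^3 - 6.92*q^2 + 6.07*q + 5.94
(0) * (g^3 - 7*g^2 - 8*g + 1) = 0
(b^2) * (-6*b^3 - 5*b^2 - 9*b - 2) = -6*b^5 - 5*b^4 - 9*b^3 - 2*b^2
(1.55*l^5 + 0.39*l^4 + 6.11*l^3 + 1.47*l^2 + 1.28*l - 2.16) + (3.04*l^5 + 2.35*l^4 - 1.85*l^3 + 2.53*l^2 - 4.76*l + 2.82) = 4.59*l^5 + 2.74*l^4 + 4.26*l^3 + 4.0*l^2 - 3.48*l + 0.66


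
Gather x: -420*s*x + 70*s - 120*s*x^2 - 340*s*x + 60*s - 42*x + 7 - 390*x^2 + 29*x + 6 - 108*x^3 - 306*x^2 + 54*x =130*s - 108*x^3 + x^2*(-120*s - 696) + x*(41 - 760*s) + 13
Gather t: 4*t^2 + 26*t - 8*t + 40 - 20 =4*t^2 + 18*t + 20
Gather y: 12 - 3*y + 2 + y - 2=12 - 2*y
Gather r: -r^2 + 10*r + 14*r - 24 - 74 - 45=-r^2 + 24*r - 143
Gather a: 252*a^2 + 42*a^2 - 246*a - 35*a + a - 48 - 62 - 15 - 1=294*a^2 - 280*a - 126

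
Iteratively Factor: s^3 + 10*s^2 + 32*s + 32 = (s + 4)*(s^2 + 6*s + 8) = (s + 4)^2*(s + 2)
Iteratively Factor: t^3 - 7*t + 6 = (t - 2)*(t^2 + 2*t - 3) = (t - 2)*(t - 1)*(t + 3)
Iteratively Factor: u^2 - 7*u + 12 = (u - 3)*(u - 4)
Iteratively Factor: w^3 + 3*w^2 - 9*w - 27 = (w + 3)*(w^2 - 9) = (w + 3)^2*(w - 3)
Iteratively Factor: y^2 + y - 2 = (y - 1)*(y + 2)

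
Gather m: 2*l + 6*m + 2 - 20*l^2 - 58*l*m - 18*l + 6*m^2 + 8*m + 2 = -20*l^2 - 16*l + 6*m^2 + m*(14 - 58*l) + 4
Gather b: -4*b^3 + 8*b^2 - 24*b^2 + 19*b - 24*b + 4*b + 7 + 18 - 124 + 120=-4*b^3 - 16*b^2 - b + 21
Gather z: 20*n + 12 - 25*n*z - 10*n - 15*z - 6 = 10*n + z*(-25*n - 15) + 6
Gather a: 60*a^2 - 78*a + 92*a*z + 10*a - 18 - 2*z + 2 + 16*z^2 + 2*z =60*a^2 + a*(92*z - 68) + 16*z^2 - 16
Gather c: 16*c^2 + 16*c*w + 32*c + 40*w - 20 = 16*c^2 + c*(16*w + 32) + 40*w - 20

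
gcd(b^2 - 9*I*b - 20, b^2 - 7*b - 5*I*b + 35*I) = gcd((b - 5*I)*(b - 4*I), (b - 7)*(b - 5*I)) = b - 5*I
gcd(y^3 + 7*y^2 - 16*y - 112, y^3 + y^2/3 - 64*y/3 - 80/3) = y + 4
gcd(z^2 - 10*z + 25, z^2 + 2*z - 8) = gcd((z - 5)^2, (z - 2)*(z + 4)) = 1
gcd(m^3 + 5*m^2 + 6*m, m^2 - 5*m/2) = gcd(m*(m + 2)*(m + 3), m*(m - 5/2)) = m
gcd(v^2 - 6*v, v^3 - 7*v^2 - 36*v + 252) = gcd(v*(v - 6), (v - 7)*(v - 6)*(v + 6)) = v - 6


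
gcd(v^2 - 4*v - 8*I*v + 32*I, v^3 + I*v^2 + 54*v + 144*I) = v - 8*I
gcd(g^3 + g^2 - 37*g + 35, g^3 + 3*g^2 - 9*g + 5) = g - 1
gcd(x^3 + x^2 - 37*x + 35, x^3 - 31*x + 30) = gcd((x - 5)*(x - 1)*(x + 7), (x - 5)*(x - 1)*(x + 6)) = x^2 - 6*x + 5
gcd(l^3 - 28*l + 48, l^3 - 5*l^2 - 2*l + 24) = l - 4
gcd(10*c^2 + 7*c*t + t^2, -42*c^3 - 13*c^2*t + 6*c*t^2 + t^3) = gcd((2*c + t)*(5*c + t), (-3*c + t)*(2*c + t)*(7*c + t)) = 2*c + t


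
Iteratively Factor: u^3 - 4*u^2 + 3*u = (u - 1)*(u^2 - 3*u) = u*(u - 1)*(u - 3)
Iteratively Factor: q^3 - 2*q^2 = (q)*(q^2 - 2*q) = q*(q - 2)*(q)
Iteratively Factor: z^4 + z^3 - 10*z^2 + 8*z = (z - 2)*(z^3 + 3*z^2 - 4*z) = z*(z - 2)*(z^2 + 3*z - 4) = z*(z - 2)*(z + 4)*(z - 1)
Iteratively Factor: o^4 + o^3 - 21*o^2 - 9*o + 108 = (o + 4)*(o^3 - 3*o^2 - 9*o + 27) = (o - 3)*(o + 4)*(o^2 - 9) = (o - 3)^2*(o + 4)*(o + 3)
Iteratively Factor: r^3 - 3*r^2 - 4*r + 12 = (r + 2)*(r^2 - 5*r + 6) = (r - 3)*(r + 2)*(r - 2)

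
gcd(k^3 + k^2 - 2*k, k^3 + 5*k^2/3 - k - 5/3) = k - 1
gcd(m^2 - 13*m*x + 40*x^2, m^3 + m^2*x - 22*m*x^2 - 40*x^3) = -m + 5*x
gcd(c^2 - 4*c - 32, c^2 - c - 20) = c + 4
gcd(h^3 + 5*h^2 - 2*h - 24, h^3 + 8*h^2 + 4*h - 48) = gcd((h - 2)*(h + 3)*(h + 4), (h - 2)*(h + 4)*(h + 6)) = h^2 + 2*h - 8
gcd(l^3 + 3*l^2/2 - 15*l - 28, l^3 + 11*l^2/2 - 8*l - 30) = l + 2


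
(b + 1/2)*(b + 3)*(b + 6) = b^3 + 19*b^2/2 + 45*b/2 + 9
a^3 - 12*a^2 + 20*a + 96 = (a - 8)*(a - 6)*(a + 2)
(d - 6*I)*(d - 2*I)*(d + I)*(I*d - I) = I*d^4 + 7*d^3 - I*d^3 - 7*d^2 - 4*I*d^2 + 12*d + 4*I*d - 12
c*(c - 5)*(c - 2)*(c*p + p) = c^4*p - 6*c^3*p + 3*c^2*p + 10*c*p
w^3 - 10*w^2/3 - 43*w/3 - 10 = (w - 6)*(w + 1)*(w + 5/3)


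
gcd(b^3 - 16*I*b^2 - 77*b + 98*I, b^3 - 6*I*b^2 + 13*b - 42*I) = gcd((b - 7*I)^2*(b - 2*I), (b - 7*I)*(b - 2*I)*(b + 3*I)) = b^2 - 9*I*b - 14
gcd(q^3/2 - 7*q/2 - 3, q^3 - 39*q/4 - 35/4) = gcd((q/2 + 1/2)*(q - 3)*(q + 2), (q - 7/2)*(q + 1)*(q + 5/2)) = q + 1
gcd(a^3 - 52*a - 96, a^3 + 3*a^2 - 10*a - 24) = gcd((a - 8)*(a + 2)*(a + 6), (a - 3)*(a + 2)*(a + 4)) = a + 2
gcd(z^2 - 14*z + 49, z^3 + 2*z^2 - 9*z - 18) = 1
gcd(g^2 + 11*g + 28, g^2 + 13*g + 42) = g + 7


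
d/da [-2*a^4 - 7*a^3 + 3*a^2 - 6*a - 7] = -8*a^3 - 21*a^2 + 6*a - 6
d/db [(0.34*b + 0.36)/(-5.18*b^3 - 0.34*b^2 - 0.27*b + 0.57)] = (3.5224*b^3 + 5.71*b^2 + 0.2448*b + 0.291)/(26.8324*b^6 + 3.5224*b^5 + 2.9128*b^4 - 5.7216*b^3 - 0.3147*b^2 - 0.3078*b + 0.3249)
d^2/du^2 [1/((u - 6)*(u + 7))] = 2*((u - 6)^2 + (u - 6)*(u + 7) + (u + 7)^2)/((u - 6)^3*(u + 7)^3)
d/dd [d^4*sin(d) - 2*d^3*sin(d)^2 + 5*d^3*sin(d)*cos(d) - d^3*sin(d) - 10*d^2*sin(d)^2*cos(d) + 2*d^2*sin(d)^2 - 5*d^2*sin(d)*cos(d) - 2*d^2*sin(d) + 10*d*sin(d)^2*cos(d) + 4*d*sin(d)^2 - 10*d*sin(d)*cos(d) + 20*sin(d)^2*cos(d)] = d^4*cos(d) + 4*d^3*sin(d) - 2*d^3*sin(2*d) - d^3*cos(d) + 5*d^3*cos(2*d) - d^2*sin(d)/2 + 19*d^2*sin(2*d)/2 - 15*d^2*sin(3*d)/2 - 2*d^2*cos(d) - 2*d^2*cos(2*d) - 3*d^2 - 13*d*sin(d)/2 - d*sin(2*d) + 15*d*sin(3*d)/2 - 5*d*cos(d) - 12*d*cos(2*d) + 5*d*cos(3*d) + 2*d - 5*sin(d) - 5*sin(2*d) + 15*sin(3*d) + 5*cos(d)/2 - 2*cos(2*d) - 5*cos(3*d)/2 + 2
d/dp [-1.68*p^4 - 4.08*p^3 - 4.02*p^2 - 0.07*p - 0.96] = -6.72*p^3 - 12.24*p^2 - 8.04*p - 0.07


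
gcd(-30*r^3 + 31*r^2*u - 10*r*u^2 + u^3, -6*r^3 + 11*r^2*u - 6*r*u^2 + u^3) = 6*r^2 - 5*r*u + u^2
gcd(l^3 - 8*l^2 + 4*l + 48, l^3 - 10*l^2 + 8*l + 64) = l^2 - 2*l - 8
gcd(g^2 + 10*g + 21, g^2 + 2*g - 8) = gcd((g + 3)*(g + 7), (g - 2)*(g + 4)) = 1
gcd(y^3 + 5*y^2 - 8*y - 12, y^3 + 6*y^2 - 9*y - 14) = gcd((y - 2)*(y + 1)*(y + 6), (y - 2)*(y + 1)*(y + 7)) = y^2 - y - 2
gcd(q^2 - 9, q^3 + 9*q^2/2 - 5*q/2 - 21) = q + 3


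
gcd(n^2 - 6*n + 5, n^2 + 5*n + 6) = 1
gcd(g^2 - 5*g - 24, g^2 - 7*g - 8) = g - 8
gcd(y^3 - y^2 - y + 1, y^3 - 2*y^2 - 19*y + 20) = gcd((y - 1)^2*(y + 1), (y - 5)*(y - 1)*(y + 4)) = y - 1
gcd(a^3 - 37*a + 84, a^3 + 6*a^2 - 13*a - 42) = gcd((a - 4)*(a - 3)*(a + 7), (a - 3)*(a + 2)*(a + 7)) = a^2 + 4*a - 21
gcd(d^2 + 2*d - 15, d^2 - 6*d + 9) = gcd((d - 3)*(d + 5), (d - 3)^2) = d - 3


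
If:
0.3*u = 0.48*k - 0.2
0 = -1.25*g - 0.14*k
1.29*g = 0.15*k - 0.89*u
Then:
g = -0.06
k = 0.53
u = 0.17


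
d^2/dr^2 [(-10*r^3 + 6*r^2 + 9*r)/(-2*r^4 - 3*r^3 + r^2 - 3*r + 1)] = 2*(40*r^9 - 72*r^8 - 264*r^7 - 888*r^6 - 3*r^5 + 441*r^4 - 172*r^3 - 234*r^2 + 57*r - 33)/(8*r^12 + 36*r^11 + 42*r^10 + 27*r^9 + 75*r^8 + 18*r^7 - 16*r^6 + 72*r^5 - 78*r^4 + 54*r^3 - 30*r^2 + 9*r - 1)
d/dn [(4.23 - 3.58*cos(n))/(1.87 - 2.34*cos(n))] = -3.2036*sin(n)/(2.34*cos(n) - 1.87)^2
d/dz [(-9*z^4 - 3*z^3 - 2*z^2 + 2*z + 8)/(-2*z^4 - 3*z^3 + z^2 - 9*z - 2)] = (21*z^6 - 26*z^5 + 246*z^4 + 202*z^3 + 106*z^2 - 8*z + 68)/(4*z^8 + 12*z^7 + 5*z^6 + 30*z^5 + 63*z^4 - 6*z^3 + 77*z^2 + 36*z + 4)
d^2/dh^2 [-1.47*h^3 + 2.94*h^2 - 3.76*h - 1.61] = 5.88 - 8.82*h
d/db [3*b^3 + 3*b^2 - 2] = 3*b*(3*b + 2)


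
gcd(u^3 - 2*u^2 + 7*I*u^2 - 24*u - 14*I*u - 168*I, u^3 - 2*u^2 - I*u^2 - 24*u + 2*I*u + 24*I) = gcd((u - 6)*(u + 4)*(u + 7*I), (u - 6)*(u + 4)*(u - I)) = u^2 - 2*u - 24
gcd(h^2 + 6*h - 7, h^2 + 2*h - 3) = h - 1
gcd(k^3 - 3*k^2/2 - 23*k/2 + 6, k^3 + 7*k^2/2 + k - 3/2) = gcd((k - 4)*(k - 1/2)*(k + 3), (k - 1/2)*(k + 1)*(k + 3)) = k^2 + 5*k/2 - 3/2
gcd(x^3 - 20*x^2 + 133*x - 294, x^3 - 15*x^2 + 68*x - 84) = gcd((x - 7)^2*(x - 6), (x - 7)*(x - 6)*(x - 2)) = x^2 - 13*x + 42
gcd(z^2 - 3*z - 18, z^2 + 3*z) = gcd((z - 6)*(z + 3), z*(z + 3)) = z + 3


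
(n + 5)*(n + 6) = n^2 + 11*n + 30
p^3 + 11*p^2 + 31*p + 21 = (p + 1)*(p + 3)*(p + 7)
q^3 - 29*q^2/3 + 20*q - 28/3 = (q - 7)*(q - 2)*(q - 2/3)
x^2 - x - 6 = (x - 3)*(x + 2)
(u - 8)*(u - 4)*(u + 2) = u^3 - 10*u^2 + 8*u + 64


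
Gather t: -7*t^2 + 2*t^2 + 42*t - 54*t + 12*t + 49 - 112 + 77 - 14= -5*t^2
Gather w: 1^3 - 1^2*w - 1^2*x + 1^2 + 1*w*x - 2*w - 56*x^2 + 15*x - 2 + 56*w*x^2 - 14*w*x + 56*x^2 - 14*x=w*(56*x^2 - 13*x - 3)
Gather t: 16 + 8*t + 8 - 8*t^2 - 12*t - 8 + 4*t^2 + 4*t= 16 - 4*t^2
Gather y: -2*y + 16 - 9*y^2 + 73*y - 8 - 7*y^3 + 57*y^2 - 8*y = -7*y^3 + 48*y^2 + 63*y + 8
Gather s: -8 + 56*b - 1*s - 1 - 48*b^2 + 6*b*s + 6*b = -48*b^2 + 62*b + s*(6*b - 1) - 9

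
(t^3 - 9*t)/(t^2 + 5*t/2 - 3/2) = 2*t*(t - 3)/(2*t - 1)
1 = 1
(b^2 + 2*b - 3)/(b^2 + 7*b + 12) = (b - 1)/(b + 4)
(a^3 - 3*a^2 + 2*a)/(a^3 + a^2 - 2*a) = (a - 2)/(a + 2)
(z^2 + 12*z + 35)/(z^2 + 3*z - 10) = (z + 7)/(z - 2)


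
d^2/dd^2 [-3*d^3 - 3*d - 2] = -18*d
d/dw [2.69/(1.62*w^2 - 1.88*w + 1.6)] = (5.0572 - 8.7156*w)/(1.62*w^2 - 1.88*w + 1.6)^2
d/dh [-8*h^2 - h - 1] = -16*h - 1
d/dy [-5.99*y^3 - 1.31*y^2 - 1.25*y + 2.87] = -17.97*y^2 - 2.62*y - 1.25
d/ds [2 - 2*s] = -2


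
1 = 1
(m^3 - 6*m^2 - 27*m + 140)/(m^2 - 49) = (m^2 + m - 20)/(m + 7)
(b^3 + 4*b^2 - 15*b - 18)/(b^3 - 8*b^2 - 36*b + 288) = (b^2 - 2*b - 3)/(b^2 - 14*b + 48)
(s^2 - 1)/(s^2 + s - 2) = (s + 1)/(s + 2)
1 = 1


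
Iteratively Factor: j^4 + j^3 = (j)*(j^3 + j^2) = j*(j + 1)*(j^2) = j^2*(j + 1)*(j)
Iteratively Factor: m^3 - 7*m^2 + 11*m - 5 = (m - 1)*(m^2 - 6*m + 5) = (m - 1)^2*(m - 5)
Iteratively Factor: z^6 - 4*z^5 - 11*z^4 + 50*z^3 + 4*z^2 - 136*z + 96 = (z - 2)*(z^5 - 2*z^4 - 15*z^3 + 20*z^2 + 44*z - 48) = (z - 4)*(z - 2)*(z^4 + 2*z^3 - 7*z^2 - 8*z + 12) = (z - 4)*(z - 2)*(z + 3)*(z^3 - z^2 - 4*z + 4) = (z - 4)*(z - 2)*(z - 1)*(z + 3)*(z^2 - 4) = (z - 4)*(z - 2)^2*(z - 1)*(z + 3)*(z + 2)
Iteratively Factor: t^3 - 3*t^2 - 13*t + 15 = (t + 3)*(t^2 - 6*t + 5) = (t - 1)*(t + 3)*(t - 5)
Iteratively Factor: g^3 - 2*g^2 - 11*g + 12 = (g + 3)*(g^2 - 5*g + 4) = (g - 4)*(g + 3)*(g - 1)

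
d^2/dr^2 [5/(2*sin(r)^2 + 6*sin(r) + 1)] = 10*(-8*sin(r)^4 - 18*sin(r)^3 - 2*sin(r)^2 + 39*sin(r) + 34)/(6*sin(r) - cos(2*r) + 2)^3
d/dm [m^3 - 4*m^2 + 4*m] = 3*m^2 - 8*m + 4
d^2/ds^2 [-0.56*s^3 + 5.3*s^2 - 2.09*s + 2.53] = 10.6 - 3.36*s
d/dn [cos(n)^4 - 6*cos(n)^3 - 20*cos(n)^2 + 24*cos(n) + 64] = 2*(-2*cos(n)^3 + 9*cos(n)^2 + 20*cos(n) - 12)*sin(n)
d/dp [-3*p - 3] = -3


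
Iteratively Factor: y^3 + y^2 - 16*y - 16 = (y + 1)*(y^2 - 16) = (y + 1)*(y + 4)*(y - 4)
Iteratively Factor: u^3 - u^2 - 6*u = (u - 3)*(u^2 + 2*u) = (u - 3)*(u + 2)*(u)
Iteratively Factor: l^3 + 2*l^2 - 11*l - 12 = (l + 1)*(l^2 + l - 12) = (l + 1)*(l + 4)*(l - 3)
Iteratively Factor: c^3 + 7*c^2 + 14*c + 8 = (c + 4)*(c^2 + 3*c + 2) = (c + 1)*(c + 4)*(c + 2)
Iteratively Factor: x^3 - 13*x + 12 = (x - 3)*(x^2 + 3*x - 4) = (x - 3)*(x - 1)*(x + 4)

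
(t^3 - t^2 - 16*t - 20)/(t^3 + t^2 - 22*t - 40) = (t + 2)/(t + 4)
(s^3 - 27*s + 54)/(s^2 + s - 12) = (s^2 + 3*s - 18)/(s + 4)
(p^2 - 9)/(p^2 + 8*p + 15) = (p - 3)/(p + 5)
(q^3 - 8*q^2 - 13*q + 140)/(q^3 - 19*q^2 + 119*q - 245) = (q + 4)/(q - 7)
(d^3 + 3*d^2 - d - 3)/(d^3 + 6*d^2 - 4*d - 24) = (d^3 + 3*d^2 - d - 3)/(d^3 + 6*d^2 - 4*d - 24)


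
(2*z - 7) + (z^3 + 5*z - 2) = z^3 + 7*z - 9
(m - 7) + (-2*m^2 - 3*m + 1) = -2*m^2 - 2*m - 6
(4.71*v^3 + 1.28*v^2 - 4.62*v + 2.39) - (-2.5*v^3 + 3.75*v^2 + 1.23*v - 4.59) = 7.21*v^3 - 2.47*v^2 - 5.85*v + 6.98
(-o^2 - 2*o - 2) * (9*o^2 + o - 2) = -9*o^4 - 19*o^3 - 18*o^2 + 2*o + 4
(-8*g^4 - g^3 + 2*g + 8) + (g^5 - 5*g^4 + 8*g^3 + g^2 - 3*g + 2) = g^5 - 13*g^4 + 7*g^3 + g^2 - g + 10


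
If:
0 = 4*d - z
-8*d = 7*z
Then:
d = 0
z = 0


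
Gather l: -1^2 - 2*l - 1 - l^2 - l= -l^2 - 3*l - 2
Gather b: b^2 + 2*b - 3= b^2 + 2*b - 3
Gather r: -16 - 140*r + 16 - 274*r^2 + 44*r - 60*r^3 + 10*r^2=-60*r^3 - 264*r^2 - 96*r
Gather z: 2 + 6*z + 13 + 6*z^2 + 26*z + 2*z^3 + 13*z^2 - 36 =2*z^3 + 19*z^2 + 32*z - 21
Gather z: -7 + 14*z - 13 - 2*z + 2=12*z - 18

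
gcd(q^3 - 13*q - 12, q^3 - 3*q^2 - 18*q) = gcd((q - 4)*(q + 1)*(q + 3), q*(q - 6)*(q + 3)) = q + 3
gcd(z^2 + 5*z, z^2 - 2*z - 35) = z + 5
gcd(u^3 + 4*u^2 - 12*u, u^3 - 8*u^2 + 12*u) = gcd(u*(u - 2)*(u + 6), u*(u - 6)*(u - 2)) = u^2 - 2*u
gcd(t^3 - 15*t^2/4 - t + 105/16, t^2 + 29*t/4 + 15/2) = t + 5/4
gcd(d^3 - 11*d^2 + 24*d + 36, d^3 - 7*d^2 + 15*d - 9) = 1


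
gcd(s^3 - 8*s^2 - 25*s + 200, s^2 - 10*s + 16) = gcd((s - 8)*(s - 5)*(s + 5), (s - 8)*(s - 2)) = s - 8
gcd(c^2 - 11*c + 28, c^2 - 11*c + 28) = c^2 - 11*c + 28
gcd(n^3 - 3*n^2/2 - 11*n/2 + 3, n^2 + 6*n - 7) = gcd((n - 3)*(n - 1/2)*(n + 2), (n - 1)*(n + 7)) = 1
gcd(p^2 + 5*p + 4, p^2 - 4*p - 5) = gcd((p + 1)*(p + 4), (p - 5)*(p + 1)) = p + 1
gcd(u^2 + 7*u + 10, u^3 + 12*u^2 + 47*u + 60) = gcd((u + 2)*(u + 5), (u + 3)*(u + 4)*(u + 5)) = u + 5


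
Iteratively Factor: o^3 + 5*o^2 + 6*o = (o + 2)*(o^2 + 3*o) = (o + 2)*(o + 3)*(o)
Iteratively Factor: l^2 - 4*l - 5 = (l - 5)*(l + 1)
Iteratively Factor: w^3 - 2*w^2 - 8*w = (w + 2)*(w^2 - 4*w) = w*(w + 2)*(w - 4)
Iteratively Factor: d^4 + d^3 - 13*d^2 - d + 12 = (d + 1)*(d^3 - 13*d + 12) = (d + 1)*(d + 4)*(d^2 - 4*d + 3) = (d - 1)*(d + 1)*(d + 4)*(d - 3)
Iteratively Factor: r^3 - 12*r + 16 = (r + 4)*(r^2 - 4*r + 4) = (r - 2)*(r + 4)*(r - 2)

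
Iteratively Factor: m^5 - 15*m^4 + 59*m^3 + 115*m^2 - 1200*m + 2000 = (m - 5)*(m^4 - 10*m^3 + 9*m^2 + 160*m - 400) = (m - 5)^2*(m^3 - 5*m^2 - 16*m + 80) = (m - 5)^2*(m - 4)*(m^2 - m - 20) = (m - 5)^3*(m - 4)*(m + 4)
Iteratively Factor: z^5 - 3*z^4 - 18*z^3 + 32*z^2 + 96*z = (z + 3)*(z^4 - 6*z^3 + 32*z) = (z + 2)*(z + 3)*(z^3 - 8*z^2 + 16*z) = (z - 4)*(z + 2)*(z + 3)*(z^2 - 4*z) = z*(z - 4)*(z + 2)*(z + 3)*(z - 4)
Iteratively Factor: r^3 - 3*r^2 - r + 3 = (r - 1)*(r^2 - 2*r - 3) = (r - 1)*(r + 1)*(r - 3)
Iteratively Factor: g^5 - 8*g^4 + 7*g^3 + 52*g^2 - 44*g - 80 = (g - 2)*(g^4 - 6*g^3 - 5*g^2 + 42*g + 40) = (g - 2)*(g + 2)*(g^3 - 8*g^2 + 11*g + 20) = (g - 4)*(g - 2)*(g + 2)*(g^2 - 4*g - 5) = (g - 5)*(g - 4)*(g - 2)*(g + 2)*(g + 1)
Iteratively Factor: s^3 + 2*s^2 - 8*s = (s)*(s^2 + 2*s - 8) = s*(s - 2)*(s + 4)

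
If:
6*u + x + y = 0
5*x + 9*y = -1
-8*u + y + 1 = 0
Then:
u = 3/2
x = -20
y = 11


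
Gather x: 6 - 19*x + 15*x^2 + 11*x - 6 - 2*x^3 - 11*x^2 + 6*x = -2*x^3 + 4*x^2 - 2*x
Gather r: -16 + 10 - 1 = -7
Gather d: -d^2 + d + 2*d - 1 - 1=-d^2 + 3*d - 2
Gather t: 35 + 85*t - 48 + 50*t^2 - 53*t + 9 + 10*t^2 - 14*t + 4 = 60*t^2 + 18*t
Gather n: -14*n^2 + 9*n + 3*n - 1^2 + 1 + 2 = -14*n^2 + 12*n + 2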